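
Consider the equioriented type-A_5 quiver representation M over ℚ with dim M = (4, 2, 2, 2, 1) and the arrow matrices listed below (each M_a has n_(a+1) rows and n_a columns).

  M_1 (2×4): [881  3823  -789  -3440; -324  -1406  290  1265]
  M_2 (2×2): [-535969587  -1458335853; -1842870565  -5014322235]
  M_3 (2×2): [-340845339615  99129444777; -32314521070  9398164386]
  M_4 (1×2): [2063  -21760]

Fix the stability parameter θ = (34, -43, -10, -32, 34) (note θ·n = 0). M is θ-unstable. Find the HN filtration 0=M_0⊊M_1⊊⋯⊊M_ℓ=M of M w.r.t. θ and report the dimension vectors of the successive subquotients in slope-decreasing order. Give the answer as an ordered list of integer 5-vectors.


Interval decomposition of M: I[1,1]^2, I[1,2], I[1,3], I[3,5], I[4,4].
HN type (ℓ=5): μ^(1)=34; μ^(2)=-9/2; μ^(3)=-19/3; μ^(4)=-21; μ^(5)=-32

((2, 0, 0, 0, 1); (1, 1, 0, 0, 0); (1, 1, 1, 0, 0); (0, 0, 1, 1, 0); (0, 0, 0, 1, 0))


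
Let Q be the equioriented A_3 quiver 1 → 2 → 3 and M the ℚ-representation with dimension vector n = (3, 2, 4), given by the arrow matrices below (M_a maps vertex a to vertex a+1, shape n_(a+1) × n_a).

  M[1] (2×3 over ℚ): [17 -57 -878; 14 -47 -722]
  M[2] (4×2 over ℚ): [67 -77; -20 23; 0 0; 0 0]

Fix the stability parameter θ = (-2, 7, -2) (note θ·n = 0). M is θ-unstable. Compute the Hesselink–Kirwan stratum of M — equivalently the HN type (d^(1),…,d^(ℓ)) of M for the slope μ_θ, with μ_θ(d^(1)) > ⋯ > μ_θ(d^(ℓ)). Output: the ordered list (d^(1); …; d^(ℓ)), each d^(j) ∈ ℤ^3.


Interval decomposition of M: I[1,1], I[1,3]^2, I[3,3]^2.
HN type (ℓ=2): μ^(1)=5/2; μ^(2)=-2

((0, 2, 2); (3, 0, 2))


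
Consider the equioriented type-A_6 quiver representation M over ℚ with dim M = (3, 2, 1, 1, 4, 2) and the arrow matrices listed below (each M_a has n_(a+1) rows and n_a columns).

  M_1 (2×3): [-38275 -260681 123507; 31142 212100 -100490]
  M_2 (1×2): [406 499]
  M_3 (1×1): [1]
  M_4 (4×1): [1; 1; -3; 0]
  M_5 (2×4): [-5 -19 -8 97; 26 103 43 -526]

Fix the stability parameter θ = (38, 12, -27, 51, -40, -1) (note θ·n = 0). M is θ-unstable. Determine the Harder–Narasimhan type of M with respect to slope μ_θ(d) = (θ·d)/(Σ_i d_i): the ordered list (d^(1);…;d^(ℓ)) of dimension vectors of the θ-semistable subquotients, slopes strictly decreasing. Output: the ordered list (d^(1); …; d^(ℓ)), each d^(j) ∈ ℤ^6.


Via rank(M_{q-1}∘⋯∘M_p): M ≅ I[1,1], I[1,2], I[1,5], I[5,5], I[5,6]^2.
μ_θ-semistable layers: μ^(1)=38; μ^(2)=25; μ^(3)=34/5; μ^(4)=-1; μ^(5)=-40

((1, 0, 0, 0, 0, 0); (1, 1, 0, 0, 0, 0); (1, 1, 1, 1, 1, 0); (0, 0, 0, 0, 0, 2); (0, 0, 0, 0, 3, 0))


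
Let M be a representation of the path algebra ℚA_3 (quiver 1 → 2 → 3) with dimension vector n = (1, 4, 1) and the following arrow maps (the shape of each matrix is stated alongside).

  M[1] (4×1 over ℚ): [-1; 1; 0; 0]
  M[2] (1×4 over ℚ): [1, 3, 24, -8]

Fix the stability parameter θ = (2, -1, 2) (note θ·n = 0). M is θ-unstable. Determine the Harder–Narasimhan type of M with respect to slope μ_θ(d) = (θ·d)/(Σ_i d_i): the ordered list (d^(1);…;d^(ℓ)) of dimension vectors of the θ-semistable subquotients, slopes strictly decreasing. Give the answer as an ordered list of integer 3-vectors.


Barcode: M ≅ I[1,3], I[2,2]^3. HN layers by μ_θ (3 steps, strictly decreasing):
  μ^(1)=2; μ^(2)=1/2; μ^(3)=-1

((0, 0, 1); (1, 1, 0); (0, 3, 0))


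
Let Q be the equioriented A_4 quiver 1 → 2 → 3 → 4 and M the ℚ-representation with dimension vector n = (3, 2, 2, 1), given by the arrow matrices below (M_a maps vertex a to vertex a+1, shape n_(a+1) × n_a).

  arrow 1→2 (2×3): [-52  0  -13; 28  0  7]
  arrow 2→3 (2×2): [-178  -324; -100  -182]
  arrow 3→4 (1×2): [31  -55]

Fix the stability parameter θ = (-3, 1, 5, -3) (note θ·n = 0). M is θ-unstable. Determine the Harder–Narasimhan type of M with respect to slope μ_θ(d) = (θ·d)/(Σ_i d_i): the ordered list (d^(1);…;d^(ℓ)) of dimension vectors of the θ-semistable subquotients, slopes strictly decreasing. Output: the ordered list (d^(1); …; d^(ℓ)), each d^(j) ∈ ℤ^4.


Interval decomposition of M: I[1,1]^2, I[1,4], I[2,3].
HN type (ℓ=3): μ^(1)=5; μ^(2)=1; μ^(3)=-3

((0, 0, 1, 0); (0, 2, 1, 1); (3, 0, 0, 0))


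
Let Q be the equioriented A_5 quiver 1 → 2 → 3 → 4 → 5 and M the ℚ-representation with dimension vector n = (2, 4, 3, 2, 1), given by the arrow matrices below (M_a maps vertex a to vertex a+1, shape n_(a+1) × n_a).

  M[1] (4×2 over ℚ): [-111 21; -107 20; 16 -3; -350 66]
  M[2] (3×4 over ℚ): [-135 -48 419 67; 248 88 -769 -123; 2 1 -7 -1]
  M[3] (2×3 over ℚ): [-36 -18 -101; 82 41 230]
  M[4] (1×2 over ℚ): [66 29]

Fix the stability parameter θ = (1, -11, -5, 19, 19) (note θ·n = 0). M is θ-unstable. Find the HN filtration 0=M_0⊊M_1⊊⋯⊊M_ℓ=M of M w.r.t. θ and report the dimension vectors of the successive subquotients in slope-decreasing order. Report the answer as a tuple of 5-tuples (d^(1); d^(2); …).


Interval decomposition of M: I[1,4], I[1,5], I[2,2], I[2,3].
HN type (ℓ=3): μ^(1)=19; μ^(2)=-5; μ^(3)=-11

((0, 0, 0, 2, 1); (2, 2, 3, 0, 0); (0, 2, 0, 0, 0))


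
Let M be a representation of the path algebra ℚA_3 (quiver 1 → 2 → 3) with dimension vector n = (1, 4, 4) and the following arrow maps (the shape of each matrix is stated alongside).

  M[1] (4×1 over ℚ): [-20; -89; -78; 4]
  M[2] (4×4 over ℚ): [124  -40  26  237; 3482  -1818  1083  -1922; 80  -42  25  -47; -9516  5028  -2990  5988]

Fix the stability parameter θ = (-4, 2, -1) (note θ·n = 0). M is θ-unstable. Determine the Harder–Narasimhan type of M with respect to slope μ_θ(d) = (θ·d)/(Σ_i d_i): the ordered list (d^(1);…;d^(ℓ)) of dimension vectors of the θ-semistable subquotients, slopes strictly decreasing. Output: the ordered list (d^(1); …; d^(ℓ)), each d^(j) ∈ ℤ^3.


Interval decomposition of M: I[1,2], I[2,3]^3, I[3,3].
HN type (ℓ=4): μ^(1)=2; μ^(2)=1/2; μ^(3)=-1; μ^(4)=-4

((0, 1, 0); (0, 3, 3); (0, 0, 1); (1, 0, 0))


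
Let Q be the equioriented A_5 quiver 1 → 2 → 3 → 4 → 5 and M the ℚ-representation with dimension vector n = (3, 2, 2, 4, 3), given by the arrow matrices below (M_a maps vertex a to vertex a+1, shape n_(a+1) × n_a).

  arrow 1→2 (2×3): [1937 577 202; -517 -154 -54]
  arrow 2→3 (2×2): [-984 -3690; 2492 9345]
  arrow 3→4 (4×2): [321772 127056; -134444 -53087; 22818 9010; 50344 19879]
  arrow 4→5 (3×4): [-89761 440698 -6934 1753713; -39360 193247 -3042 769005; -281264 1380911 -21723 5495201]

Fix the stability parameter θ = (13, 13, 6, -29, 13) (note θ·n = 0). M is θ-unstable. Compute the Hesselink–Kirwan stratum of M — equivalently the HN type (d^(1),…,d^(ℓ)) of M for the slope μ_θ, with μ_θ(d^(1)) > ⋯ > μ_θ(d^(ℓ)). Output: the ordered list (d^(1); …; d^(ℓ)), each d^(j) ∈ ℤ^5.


Barcode: M ≅ I[1,1], I[1,2], I[1,5], I[3,5], I[4,4], I[4,5]. HN layers by μ_θ (4 steps, strictly decreasing):
  μ^(1)=13; μ^(2)=3/4; μ^(3)=-23/2; μ^(4)=-29

((2, 1, 0, 0, 3); (1, 1, 1, 1, 0); (0, 0, 1, 1, 0); (0, 0, 0, 2, 0))


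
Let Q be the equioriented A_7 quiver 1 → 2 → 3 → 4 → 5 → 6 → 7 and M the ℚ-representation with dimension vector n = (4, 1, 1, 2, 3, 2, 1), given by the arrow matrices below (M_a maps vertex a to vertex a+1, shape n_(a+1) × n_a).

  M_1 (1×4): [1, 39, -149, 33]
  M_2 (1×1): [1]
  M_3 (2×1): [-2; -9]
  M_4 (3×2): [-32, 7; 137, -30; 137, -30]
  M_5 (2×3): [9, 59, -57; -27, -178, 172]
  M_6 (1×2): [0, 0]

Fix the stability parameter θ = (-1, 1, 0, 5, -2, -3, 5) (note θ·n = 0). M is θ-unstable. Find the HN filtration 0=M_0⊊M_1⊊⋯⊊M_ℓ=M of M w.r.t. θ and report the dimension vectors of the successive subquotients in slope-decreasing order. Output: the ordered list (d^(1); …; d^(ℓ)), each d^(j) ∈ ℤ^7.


Interval decomposition of M: I[1,1]^3, I[1,6], I[4,5], I[5,6], I[7,7].
HN type (ℓ=5): μ^(1)=5; μ^(2)=3/2; μ^(3)=1/5; μ^(4)=-1; μ^(5)=-5/2

((0, 0, 0, 0, 0, 0, 1); (0, 0, 0, 1, 1, 0, 0); (0, 1, 1, 1, 1, 1, 0); (4, 0, 0, 0, 0, 0, 0); (0, 0, 0, 0, 1, 1, 0))


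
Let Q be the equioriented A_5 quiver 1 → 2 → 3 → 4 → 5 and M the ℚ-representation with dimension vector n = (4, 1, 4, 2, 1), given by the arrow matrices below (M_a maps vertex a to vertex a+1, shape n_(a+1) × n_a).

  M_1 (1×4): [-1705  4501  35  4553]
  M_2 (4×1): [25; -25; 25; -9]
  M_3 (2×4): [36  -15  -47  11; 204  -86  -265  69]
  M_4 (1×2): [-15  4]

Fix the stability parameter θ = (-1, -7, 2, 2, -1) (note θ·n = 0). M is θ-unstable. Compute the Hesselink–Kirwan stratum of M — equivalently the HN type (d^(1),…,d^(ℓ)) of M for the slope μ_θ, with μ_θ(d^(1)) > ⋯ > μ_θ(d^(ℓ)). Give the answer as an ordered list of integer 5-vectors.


Barcode: M ≅ I[1,1]^3, I[1,5], I[3,3]^2, I[3,4]. HN layers by μ_θ (4 steps, strictly decreasing):
  μ^(1)=2; μ^(2)=1; μ^(3)=-1; μ^(4)=-4

((0, 0, 3, 1, 0); (0, 0, 1, 1, 1); (3, 0, 0, 0, 0); (1, 1, 0, 0, 0))


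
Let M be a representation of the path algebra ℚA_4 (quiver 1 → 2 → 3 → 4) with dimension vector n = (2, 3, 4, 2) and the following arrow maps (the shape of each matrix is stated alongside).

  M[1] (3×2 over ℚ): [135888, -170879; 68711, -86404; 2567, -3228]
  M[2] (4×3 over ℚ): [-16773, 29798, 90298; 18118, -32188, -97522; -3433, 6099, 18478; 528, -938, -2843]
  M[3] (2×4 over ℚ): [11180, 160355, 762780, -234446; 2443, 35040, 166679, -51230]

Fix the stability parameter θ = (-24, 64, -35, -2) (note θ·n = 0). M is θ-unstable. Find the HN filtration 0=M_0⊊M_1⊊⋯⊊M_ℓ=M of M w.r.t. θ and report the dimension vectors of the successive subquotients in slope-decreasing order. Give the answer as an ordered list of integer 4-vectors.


Interval decomposition of M: I[1,4]^2, I[2,3], I[3,3].
HN type (ℓ=4): μ^(1)=29/2; μ^(2)=9; μ^(3)=-24; μ^(4)=-35

((0, 1, 1, 0); (0, 2, 2, 2); (2, 0, 0, 0); (0, 0, 1, 0))


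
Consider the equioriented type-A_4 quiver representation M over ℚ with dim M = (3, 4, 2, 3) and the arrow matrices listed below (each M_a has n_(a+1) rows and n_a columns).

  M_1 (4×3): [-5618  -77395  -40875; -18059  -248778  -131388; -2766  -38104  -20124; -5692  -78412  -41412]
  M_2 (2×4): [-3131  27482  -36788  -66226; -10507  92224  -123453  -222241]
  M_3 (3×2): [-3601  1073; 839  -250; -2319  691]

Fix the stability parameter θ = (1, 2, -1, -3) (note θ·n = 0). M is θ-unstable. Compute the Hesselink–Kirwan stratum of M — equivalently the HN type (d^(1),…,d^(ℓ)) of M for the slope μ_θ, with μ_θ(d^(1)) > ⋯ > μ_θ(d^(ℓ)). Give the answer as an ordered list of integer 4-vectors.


Via rank(M_{q-1}∘⋯∘M_p): M ≅ I[1,1], I[1,2], I[1,4], I[2,2], I[2,4], I[4,4].
μ_θ-semistable layers: μ^(1)=2; μ^(2)=1; μ^(3)=-1/4; μ^(4)=-2/3; μ^(5)=-3

((0, 2, 0, 0); (2, 0, 0, 0); (1, 1, 1, 1); (0, 1, 1, 1); (0, 0, 0, 1))


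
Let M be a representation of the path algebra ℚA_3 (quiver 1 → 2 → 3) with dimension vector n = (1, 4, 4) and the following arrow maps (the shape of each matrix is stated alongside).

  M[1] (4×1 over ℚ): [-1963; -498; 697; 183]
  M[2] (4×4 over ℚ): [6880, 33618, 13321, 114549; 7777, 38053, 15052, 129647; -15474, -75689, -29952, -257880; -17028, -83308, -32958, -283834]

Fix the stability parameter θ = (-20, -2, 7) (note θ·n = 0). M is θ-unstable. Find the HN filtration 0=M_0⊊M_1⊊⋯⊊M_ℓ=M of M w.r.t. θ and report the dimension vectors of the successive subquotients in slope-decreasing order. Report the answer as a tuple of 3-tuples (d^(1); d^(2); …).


Via rank(M_{q-1}∘⋯∘M_p): M ≅ I[1,2], I[2,3]^3, I[3,3].
μ_θ-semistable layers: μ^(1)=7; μ^(2)=-2; μ^(3)=-20

((0, 0, 4); (0, 4, 0); (1, 0, 0))


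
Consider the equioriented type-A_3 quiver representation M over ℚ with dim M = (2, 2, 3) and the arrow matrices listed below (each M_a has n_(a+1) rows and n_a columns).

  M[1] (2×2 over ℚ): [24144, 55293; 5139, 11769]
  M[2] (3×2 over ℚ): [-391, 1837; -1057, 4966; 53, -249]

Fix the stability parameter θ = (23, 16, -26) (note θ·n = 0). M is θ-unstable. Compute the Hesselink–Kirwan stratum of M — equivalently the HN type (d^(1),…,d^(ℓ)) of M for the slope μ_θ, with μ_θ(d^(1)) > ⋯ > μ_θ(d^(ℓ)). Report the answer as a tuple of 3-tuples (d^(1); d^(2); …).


Barcode: M ≅ I[1,3]^2, I[3,3]. HN layers by μ_θ (2 steps, strictly decreasing):
  μ^(1)=13/3; μ^(2)=-26

((2, 2, 2); (0, 0, 1))


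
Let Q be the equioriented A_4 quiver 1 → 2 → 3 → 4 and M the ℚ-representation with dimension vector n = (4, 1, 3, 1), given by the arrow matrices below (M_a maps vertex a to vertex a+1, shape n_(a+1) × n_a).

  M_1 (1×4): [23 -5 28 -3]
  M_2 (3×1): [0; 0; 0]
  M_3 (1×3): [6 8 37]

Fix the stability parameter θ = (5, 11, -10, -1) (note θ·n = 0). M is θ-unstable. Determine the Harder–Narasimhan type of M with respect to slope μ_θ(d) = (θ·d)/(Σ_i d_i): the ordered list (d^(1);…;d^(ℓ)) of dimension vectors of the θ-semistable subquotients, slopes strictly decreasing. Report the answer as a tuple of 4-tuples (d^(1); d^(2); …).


Interval decomposition of M: I[1,1]^3, I[1,2], I[3,3]^2, I[3,4].
HN type (ℓ=4): μ^(1)=11; μ^(2)=5; μ^(3)=-1; μ^(4)=-10

((0, 1, 0, 0); (4, 0, 0, 0); (0, 0, 0, 1); (0, 0, 3, 0))


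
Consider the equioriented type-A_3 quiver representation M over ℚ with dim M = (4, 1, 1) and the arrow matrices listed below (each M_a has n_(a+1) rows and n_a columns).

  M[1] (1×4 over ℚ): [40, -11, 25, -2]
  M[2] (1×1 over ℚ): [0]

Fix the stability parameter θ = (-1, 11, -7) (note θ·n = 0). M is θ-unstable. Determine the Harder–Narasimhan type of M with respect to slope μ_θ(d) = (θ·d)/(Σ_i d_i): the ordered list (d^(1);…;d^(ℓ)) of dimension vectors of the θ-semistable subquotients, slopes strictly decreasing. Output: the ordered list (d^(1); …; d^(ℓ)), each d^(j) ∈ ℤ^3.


Interval decomposition of M: I[1,1]^3, I[1,2], I[3,3].
HN type (ℓ=3): μ^(1)=11; μ^(2)=-1; μ^(3)=-7

((0, 1, 0); (4, 0, 0); (0, 0, 1))


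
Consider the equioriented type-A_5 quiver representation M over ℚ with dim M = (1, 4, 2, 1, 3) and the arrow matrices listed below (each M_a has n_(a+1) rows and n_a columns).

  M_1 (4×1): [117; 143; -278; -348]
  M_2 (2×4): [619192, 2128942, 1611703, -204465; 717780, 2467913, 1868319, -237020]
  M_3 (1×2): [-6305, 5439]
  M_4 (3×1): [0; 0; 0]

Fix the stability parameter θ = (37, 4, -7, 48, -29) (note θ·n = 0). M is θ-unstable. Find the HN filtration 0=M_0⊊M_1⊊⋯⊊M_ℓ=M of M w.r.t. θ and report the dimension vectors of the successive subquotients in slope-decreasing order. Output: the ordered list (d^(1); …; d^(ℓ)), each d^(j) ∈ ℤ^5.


Barcode: M ≅ I[1,4], I[2,2]^2, I[2,3], I[5,5]^3. HN layers by μ_θ (5 steps, strictly decreasing):
  μ^(1)=48; μ^(2)=34/3; μ^(3)=4; μ^(4)=-3/2; μ^(5)=-29

((0, 0, 0, 1, 0); (1, 1, 1, 0, 0); (0, 2, 0, 0, 0); (0, 1, 1, 0, 0); (0, 0, 0, 0, 3))


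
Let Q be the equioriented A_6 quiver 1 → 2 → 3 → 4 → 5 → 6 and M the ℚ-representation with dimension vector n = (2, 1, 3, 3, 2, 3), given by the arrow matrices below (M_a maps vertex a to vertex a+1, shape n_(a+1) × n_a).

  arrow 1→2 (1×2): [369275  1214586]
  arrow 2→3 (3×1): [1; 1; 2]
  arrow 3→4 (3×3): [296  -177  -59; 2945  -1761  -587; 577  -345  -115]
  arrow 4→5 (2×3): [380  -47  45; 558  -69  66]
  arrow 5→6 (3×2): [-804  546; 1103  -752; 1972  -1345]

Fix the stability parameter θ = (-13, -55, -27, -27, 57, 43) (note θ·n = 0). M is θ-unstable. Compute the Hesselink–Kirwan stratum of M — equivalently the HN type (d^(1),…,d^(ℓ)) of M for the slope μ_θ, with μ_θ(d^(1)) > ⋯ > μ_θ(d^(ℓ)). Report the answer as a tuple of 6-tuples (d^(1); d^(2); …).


Barcode: M ≅ I[1,1], I[1,4], I[3,3], I[3,6], I[4,6], I[6,6]. HN layers by μ_θ (5 steps, strictly decreasing):
  μ^(1)=50; μ^(2)=43; μ^(3)=-13; μ^(4)=-27; μ^(5)=-34

((0, 0, 0, 0, 2, 2); (0, 0, 0, 0, 0, 1); (1, 0, 0, 0, 0, 0); (0, 0, 3, 3, 0, 0); (1, 1, 0, 0, 0, 0))


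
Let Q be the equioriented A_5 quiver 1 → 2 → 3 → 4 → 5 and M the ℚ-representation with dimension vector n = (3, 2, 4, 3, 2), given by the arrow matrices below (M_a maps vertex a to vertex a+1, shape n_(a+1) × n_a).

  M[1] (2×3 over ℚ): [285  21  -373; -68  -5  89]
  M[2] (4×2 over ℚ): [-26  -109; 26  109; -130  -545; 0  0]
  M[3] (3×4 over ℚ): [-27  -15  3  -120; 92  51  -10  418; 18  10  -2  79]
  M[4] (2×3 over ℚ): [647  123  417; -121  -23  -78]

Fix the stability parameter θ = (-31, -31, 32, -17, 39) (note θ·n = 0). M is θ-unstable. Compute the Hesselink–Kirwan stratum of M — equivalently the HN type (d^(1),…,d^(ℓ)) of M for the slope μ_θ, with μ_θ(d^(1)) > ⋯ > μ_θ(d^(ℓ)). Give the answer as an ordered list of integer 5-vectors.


Interval decomposition of M: I[1,1], I[1,2], I[1,4], I[3,3], I[3,5]^2.
HN type (ℓ=4): μ^(1)=39; μ^(2)=32; μ^(3)=15/2; μ^(4)=-31

((0, 0, 0, 0, 2); (0, 0, 1, 0, 0); (0, 0, 3, 3, 0); (3, 2, 0, 0, 0))


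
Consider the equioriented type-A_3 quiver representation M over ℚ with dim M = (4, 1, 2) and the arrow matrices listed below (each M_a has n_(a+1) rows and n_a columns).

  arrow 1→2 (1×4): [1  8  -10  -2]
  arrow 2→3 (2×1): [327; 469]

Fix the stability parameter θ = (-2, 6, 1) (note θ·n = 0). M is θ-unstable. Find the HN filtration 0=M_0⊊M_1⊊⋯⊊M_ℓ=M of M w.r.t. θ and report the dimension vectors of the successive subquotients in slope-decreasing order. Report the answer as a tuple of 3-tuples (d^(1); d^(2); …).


Barcode: M ≅ I[1,1]^3, I[1,3], I[3,3]. HN layers by μ_θ (3 steps, strictly decreasing):
  μ^(1)=7/2; μ^(2)=1; μ^(3)=-2

((0, 1, 1); (0, 0, 1); (4, 0, 0))


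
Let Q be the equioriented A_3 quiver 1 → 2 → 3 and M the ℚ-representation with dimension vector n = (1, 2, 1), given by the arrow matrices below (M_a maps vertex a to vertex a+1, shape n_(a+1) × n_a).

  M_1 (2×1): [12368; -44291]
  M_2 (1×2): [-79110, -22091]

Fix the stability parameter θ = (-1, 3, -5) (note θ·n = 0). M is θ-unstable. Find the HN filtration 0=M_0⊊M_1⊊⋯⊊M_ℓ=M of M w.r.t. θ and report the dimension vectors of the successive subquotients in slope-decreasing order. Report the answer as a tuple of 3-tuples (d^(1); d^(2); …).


Via rank(M_{q-1}∘⋯∘M_p): M ≅ I[1,3], I[2,2].
μ_θ-semistable layers: μ^(1)=3; μ^(2)=-1

((0, 1, 0); (1, 1, 1))


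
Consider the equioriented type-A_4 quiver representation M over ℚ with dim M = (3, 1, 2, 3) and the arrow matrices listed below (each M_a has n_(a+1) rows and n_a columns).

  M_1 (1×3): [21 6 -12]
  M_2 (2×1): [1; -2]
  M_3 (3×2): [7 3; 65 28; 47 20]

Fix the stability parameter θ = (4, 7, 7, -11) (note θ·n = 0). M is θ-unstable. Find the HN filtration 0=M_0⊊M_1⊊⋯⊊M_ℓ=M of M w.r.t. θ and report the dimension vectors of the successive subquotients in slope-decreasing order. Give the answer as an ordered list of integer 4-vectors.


Interval decomposition of M: I[1,1]^2, I[1,4], I[3,4], I[4,4].
HN type (ℓ=4): μ^(1)=4; μ^(2)=7/4; μ^(3)=-2; μ^(4)=-11

((2, 0, 0, 0); (1, 1, 1, 1); (0, 0, 1, 1); (0, 0, 0, 1))


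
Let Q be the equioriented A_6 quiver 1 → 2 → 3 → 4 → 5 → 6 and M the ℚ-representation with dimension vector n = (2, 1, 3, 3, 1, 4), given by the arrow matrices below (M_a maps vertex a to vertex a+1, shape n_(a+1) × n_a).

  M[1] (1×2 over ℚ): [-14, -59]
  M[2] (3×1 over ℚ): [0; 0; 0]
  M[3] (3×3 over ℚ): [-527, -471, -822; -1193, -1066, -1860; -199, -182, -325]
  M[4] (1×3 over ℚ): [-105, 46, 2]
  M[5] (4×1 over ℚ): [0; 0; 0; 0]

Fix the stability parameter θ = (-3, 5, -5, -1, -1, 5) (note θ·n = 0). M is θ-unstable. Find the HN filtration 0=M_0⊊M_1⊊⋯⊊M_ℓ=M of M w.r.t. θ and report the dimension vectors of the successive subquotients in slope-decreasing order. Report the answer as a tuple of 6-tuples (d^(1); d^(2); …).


Via rank(M_{q-1}∘⋯∘M_p): M ≅ I[1,1], I[1,2], I[3,4]^2, I[3,5], I[6,6]^4.
μ_θ-semistable layers: μ^(1)=5; μ^(2)=-1; μ^(3)=-3; μ^(4)=-5

((0, 1, 0, 0, 0, 4); (0, 0, 0, 3, 1, 0); (2, 0, 0, 0, 0, 0); (0, 0, 3, 0, 0, 0))


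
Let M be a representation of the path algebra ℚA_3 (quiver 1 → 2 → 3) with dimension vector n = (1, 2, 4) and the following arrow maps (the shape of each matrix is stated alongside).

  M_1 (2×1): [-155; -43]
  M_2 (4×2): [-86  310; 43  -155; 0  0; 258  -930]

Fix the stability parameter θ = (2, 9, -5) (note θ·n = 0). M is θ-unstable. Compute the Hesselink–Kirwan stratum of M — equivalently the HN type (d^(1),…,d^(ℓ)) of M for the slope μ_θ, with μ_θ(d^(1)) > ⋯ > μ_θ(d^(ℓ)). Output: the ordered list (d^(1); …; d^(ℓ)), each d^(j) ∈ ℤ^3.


Via rank(M_{q-1}∘⋯∘M_p): M ≅ I[1,2], I[2,3], I[3,3]^3.
μ_θ-semistable layers: μ^(1)=9; μ^(2)=2; μ^(3)=-5

((0, 1, 0); (1, 1, 1); (0, 0, 3))


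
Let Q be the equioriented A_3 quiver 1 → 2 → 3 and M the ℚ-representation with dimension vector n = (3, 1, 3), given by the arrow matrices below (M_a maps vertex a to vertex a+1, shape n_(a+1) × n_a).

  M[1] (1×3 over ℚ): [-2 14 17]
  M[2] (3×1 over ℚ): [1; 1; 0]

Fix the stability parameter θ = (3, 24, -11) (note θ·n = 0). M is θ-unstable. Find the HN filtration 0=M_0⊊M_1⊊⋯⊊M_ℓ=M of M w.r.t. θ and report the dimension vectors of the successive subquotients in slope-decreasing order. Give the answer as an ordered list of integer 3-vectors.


Interval decomposition of M: I[1,1]^2, I[1,3], I[3,3]^2.
HN type (ℓ=3): μ^(1)=13/2; μ^(2)=3; μ^(3)=-11

((0, 1, 1); (3, 0, 0); (0, 0, 2))


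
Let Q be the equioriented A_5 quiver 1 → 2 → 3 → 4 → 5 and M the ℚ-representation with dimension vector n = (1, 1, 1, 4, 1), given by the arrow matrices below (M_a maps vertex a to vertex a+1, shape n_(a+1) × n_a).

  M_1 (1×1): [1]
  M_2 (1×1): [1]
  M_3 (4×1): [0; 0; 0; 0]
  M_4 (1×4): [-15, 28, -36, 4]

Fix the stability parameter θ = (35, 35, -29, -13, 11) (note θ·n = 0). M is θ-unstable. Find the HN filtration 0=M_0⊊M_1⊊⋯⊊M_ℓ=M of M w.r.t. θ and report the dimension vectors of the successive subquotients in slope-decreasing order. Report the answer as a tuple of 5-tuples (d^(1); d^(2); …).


Via rank(M_{q-1}∘⋯∘M_p): M ≅ I[1,3], I[4,4]^3, I[4,5].
μ_θ-semistable layers: μ^(1)=41/3; μ^(2)=11; μ^(3)=-13

((1, 1, 1, 0, 0); (0, 0, 0, 0, 1); (0, 0, 0, 4, 0))


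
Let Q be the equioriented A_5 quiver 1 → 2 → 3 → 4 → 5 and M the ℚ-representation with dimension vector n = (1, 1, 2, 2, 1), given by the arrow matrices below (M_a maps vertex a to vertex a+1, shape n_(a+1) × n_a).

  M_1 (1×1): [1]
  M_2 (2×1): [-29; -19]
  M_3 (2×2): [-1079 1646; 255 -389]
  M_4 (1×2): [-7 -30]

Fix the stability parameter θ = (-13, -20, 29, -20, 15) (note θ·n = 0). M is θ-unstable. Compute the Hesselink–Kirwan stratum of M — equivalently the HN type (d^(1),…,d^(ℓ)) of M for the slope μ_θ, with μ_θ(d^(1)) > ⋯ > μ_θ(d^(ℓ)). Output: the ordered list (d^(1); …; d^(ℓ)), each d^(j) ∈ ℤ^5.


Via rank(M_{q-1}∘⋯∘M_p): M ≅ I[1,5], I[3,4].
μ_θ-semistable layers: μ^(1)=15; μ^(2)=9/2; μ^(3)=-33/2

((0, 0, 0, 0, 1); (0, 0, 2, 2, 0); (1, 1, 0, 0, 0))


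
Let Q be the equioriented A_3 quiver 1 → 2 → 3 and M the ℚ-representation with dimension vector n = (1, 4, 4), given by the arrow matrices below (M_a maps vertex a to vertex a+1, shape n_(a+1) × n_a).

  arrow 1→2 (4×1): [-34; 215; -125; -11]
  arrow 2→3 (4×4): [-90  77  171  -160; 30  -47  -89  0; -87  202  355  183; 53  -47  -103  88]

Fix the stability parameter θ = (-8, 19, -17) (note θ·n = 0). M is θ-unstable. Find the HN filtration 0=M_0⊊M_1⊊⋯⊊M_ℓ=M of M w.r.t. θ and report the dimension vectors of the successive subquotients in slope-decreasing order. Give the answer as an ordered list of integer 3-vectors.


Via rank(M_{q-1}∘⋯∘M_p): M ≅ I[1,2], I[2,3]^3, I[3,3].
μ_θ-semistable layers: μ^(1)=19; μ^(2)=1; μ^(3)=-8; μ^(4)=-17

((0, 1, 0); (0, 3, 3); (1, 0, 0); (0, 0, 1))


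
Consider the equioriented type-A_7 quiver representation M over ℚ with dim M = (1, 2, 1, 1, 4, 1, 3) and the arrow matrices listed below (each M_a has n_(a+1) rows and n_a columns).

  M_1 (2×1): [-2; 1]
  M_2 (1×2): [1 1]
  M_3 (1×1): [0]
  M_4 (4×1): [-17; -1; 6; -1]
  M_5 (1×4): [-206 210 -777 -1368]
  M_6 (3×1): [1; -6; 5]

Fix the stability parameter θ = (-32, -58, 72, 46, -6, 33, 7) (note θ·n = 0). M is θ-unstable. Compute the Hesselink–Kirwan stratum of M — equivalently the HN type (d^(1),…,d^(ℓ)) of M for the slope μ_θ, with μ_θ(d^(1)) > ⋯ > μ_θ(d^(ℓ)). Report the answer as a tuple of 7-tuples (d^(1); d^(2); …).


Barcode: M ≅ I[1,3], I[2,2], I[4,7], I[5,5]^3, I[7,7]^2. HN layers by μ_θ (6 steps, strictly decreasing):
  μ^(1)=72; μ^(2)=20; μ^(3)=7; μ^(4)=-6; μ^(5)=-45; μ^(6)=-58

((0, 0, 1, 0, 0, 0, 0); (0, 0, 0, 1, 1, 1, 1); (0, 0, 0, 0, 0, 0, 2); (0, 0, 0, 0, 3, 0, 0); (1, 1, 0, 0, 0, 0, 0); (0, 1, 0, 0, 0, 0, 0))


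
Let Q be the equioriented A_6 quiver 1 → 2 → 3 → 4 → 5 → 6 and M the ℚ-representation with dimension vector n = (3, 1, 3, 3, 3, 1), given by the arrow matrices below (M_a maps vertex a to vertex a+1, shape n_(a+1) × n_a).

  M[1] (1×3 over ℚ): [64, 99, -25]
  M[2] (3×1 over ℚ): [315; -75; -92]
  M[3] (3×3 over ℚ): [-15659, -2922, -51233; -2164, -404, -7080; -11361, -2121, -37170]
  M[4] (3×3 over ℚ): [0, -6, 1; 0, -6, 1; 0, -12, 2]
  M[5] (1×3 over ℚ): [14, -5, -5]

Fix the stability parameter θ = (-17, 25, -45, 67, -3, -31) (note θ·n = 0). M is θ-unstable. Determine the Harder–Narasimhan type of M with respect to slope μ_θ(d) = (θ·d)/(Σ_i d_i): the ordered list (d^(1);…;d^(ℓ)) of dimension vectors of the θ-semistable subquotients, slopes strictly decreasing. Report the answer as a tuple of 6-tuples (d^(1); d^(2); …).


Interval decomposition of M: I[1,1]^2, I[1,4], I[3,3], I[3,6], I[4,4], I[5,5]^2.
HN type (ℓ=6): μ^(1)=67; μ^(2)=11; μ^(3)=-3; μ^(4)=-10; μ^(5)=-17; μ^(6)=-45

((0, 0, 0, 2, 0, 0); (0, 0, 0, 1, 1, 1); (0, 0, 0, 0, 2, 0); (0, 1, 1, 0, 0, 0); (3, 0, 0, 0, 0, 0); (0, 0, 2, 0, 0, 0))


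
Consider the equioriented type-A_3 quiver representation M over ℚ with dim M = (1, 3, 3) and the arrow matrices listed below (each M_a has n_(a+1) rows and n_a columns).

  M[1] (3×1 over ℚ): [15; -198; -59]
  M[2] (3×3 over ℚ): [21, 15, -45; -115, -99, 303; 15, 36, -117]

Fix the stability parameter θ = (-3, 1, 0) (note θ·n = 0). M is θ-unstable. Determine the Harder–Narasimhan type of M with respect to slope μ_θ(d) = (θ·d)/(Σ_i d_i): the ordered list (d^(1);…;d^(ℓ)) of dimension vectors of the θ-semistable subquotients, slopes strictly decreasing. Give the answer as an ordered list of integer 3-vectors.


Barcode: M ≅ I[1,2], I[2,3]^2, I[3,3]. HN layers by μ_θ (4 steps, strictly decreasing):
  μ^(1)=1; μ^(2)=1/2; μ^(3)=0; μ^(4)=-3

((0, 1, 0); (0, 2, 2); (0, 0, 1); (1, 0, 0))


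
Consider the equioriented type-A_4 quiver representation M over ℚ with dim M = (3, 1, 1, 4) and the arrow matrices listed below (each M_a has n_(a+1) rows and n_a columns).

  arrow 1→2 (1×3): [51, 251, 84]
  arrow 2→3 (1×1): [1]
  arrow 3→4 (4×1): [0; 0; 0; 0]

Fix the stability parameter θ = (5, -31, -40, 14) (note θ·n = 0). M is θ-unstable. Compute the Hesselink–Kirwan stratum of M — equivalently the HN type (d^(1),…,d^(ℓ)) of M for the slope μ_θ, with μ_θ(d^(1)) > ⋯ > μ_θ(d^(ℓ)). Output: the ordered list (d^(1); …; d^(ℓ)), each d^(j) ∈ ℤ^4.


Barcode: M ≅ I[1,1]^2, I[1,3], I[4,4]^4. HN layers by μ_θ (3 steps, strictly decreasing):
  μ^(1)=14; μ^(2)=5; μ^(3)=-22

((0, 0, 0, 4); (2, 0, 0, 0); (1, 1, 1, 0))


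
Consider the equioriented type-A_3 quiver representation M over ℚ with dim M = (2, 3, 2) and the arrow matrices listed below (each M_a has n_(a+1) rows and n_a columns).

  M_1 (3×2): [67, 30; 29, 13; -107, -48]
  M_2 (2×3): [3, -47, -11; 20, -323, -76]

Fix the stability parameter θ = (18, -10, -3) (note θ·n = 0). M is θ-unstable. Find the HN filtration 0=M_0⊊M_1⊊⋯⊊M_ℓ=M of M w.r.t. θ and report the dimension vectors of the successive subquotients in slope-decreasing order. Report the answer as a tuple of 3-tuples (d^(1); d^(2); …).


Via rank(M_{q-1}∘⋯∘M_p): M ≅ I[1,2], I[1,3], I[2,3].
μ_θ-semistable layers: μ^(1)=4; μ^(2)=5/3; μ^(3)=-3; μ^(4)=-10

((1, 1, 0); (1, 1, 1); (0, 0, 1); (0, 1, 0))


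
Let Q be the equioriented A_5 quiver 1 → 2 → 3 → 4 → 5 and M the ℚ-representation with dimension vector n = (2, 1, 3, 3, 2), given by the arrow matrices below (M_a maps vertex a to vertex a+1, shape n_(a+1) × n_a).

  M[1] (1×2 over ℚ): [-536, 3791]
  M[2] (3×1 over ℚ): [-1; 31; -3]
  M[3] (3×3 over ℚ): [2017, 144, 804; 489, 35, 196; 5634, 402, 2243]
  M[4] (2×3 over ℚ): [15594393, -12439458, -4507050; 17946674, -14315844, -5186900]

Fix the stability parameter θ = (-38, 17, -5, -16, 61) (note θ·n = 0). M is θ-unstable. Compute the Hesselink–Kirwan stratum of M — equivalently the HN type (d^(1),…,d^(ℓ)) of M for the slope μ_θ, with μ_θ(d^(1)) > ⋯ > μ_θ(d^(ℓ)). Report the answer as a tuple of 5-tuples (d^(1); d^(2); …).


Via rank(M_{q-1}∘⋯∘M_p): M ≅ I[1,1], I[1,5], I[3,4]^2, I[5,5].
μ_θ-semistable layers: μ^(1)=61; μ^(2)=-4/3; μ^(3)=-21/2; μ^(4)=-38

((0, 0, 0, 0, 2); (0, 1, 1, 1, 0); (0, 0, 2, 2, 0); (2, 0, 0, 0, 0))


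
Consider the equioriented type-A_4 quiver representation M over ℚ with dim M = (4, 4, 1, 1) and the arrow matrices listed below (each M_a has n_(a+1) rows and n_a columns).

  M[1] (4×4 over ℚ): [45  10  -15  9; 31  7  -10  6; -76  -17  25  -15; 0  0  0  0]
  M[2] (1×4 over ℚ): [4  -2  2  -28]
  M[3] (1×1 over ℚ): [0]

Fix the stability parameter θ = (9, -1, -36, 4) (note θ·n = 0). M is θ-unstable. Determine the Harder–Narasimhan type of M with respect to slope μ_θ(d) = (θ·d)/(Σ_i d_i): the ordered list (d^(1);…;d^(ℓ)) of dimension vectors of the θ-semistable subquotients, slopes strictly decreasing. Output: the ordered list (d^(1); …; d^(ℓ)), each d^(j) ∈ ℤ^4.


Via rank(M_{q-1}∘⋯∘M_p): M ≅ I[1,1]^2, I[1,2], I[1,3], I[2,2]^2, I[4,4].
μ_θ-semistable layers: μ^(1)=9; μ^(2)=4; μ^(3)=-1; μ^(4)=-28/3

((2, 0, 0, 0); (1, 1, 0, 1); (0, 2, 0, 0); (1, 1, 1, 0))


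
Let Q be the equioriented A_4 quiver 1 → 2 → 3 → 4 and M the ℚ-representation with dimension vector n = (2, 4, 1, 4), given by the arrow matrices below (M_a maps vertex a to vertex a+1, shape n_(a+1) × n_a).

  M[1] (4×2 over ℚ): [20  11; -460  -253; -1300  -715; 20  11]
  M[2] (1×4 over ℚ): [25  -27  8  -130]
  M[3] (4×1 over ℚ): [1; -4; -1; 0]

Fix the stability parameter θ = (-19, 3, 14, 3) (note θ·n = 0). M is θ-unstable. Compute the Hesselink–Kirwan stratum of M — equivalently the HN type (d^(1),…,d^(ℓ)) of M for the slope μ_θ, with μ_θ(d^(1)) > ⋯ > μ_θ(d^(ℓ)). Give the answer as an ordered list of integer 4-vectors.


Via rank(M_{q-1}∘⋯∘M_p): M ≅ I[1,1], I[1,4], I[2,2]^3, I[4,4]^3.
μ_θ-semistable layers: μ^(1)=17/2; μ^(2)=3; μ^(3)=-19

((0, 0, 1, 1); (0, 4, 0, 3); (2, 0, 0, 0))


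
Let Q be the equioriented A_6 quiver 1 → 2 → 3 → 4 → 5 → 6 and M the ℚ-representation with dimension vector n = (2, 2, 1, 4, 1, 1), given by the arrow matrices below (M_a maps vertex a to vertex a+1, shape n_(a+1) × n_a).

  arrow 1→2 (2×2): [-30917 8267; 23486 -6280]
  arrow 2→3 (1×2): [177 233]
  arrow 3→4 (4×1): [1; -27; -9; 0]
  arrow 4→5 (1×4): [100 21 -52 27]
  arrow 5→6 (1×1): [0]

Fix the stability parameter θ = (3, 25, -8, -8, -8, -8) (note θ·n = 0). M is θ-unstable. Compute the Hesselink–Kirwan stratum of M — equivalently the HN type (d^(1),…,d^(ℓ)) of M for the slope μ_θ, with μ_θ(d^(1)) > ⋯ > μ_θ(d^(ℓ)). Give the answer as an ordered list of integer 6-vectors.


Interval decomposition of M: I[1,2], I[1,5], I[4,4]^3, I[6,6].
HN type (ℓ=4): μ^(1)=25; μ^(2)=3; μ^(3)=4/5; μ^(4)=-8

((0, 1, 0, 0, 0, 0); (1, 0, 0, 0, 0, 0); (1, 1, 1, 1, 1, 0); (0, 0, 0, 3, 0, 1))


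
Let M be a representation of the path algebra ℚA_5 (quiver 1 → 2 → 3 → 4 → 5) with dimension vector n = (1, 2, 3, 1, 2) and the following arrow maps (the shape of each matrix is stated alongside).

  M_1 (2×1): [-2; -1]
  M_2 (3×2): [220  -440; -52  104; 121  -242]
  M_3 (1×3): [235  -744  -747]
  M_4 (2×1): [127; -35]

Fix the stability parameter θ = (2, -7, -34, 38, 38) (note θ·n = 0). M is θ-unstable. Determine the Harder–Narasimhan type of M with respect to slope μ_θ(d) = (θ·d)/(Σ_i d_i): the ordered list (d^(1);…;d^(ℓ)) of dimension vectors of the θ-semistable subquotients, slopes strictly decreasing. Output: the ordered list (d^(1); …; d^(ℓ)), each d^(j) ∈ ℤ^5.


Via rank(M_{q-1}∘⋯∘M_p): M ≅ I[1,2], I[2,5], I[3,3]^2, I[5,5].
μ_θ-semistable layers: μ^(1)=38; μ^(2)=-5/2; μ^(3)=-41/2; μ^(4)=-34

((0, 0, 0, 1, 2); (1, 1, 0, 0, 0); (0, 1, 1, 0, 0); (0, 0, 2, 0, 0))


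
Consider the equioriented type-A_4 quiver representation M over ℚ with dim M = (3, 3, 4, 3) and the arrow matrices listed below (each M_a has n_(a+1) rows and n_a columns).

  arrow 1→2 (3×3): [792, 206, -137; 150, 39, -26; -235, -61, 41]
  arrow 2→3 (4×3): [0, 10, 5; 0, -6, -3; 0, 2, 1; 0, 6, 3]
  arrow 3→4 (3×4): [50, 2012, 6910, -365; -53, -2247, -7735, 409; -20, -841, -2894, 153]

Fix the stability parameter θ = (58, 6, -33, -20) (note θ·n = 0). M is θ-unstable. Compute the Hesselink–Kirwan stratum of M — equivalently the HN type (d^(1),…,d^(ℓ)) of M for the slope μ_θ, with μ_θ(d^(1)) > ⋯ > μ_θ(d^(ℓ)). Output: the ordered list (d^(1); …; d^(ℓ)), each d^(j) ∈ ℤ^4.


Interval decomposition of M: I[1,2]^2, I[1,4], I[3,3], I[3,4]^2.
HN type (ℓ=4): μ^(1)=32; μ^(2)=11/4; μ^(3)=-20; μ^(4)=-33

((2, 2, 0, 0); (1, 1, 1, 1); (0, 0, 0, 2); (0, 0, 3, 0))


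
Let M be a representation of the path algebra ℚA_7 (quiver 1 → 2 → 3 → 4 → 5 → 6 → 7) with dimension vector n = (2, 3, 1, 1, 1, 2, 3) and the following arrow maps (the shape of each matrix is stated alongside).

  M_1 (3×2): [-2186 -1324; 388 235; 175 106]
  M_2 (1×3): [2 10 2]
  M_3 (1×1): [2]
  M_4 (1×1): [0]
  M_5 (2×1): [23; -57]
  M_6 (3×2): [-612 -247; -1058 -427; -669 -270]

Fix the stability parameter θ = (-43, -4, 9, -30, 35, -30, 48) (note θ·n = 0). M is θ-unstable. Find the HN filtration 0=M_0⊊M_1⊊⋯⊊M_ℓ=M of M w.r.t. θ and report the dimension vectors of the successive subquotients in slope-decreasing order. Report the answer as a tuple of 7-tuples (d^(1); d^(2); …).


Interval decomposition of M: I[1,2], I[1,4], I[2,2], I[5,7], I[6,7], I[7,7].
HN type (ℓ=6): μ^(1)=48; μ^(2)=5/2; μ^(3)=-4; μ^(4)=-25/3; μ^(5)=-30; μ^(6)=-43

((0, 0, 0, 0, 0, 0, 3); (0, 0, 0, 0, 1, 1, 0); (0, 2, 0, 0, 0, 0, 0); (0, 1, 1, 1, 0, 0, 0); (0, 0, 0, 0, 0, 1, 0); (2, 0, 0, 0, 0, 0, 0))


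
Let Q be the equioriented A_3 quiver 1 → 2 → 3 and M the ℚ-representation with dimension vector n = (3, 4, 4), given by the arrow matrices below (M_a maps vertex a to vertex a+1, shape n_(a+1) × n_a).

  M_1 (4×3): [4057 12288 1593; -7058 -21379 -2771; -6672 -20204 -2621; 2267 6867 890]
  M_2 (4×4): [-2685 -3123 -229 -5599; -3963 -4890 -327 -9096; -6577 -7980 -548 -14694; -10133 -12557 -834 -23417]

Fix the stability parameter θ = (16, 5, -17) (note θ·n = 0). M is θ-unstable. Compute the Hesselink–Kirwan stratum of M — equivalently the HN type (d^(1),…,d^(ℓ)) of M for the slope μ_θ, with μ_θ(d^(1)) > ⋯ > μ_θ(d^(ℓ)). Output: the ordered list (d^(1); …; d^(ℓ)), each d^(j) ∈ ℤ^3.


Barcode: M ≅ I[1,2], I[1,3]^2, I[2,3], I[3,3]. HN layers by μ_θ (4 steps, strictly decreasing):
  μ^(1)=21/2; μ^(2)=4/3; μ^(3)=-6; μ^(4)=-17

((1, 1, 0); (2, 2, 2); (0, 1, 1); (0, 0, 1))


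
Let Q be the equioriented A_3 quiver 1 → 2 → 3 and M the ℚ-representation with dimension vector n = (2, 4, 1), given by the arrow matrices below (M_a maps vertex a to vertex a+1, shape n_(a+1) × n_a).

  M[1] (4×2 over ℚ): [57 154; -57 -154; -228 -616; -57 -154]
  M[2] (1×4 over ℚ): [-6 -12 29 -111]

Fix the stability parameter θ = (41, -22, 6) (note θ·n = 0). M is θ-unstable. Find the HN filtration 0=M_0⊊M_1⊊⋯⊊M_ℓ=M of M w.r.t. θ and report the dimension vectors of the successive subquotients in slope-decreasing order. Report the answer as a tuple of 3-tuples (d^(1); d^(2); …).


Barcode: M ≅ I[1,1], I[1,3], I[2,2]^3. HN layers by μ_θ (3 steps, strictly decreasing):
  μ^(1)=41; μ^(2)=25/3; μ^(3)=-22

((1, 0, 0); (1, 1, 1); (0, 3, 0))


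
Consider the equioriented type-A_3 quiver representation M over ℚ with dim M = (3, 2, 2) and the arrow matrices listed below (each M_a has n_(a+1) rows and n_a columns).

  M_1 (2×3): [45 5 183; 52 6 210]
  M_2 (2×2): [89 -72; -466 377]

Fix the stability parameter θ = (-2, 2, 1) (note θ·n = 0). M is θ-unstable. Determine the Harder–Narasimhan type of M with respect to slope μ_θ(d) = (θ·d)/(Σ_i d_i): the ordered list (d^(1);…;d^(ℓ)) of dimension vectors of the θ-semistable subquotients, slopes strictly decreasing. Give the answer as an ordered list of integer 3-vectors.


Interval decomposition of M: I[1,1], I[1,3]^2.
HN type (ℓ=2): μ^(1)=3/2; μ^(2)=-2

((0, 2, 2); (3, 0, 0))


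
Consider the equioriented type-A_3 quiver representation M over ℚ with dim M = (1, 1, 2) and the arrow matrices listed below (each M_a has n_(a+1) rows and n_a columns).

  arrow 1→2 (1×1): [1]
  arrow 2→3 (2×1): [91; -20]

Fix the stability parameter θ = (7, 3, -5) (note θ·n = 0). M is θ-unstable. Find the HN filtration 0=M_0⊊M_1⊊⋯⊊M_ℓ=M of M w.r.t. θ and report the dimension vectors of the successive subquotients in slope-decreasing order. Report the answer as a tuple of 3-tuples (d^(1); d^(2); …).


Interval decomposition of M: I[1,3], I[3,3].
HN type (ℓ=2): μ^(1)=5/3; μ^(2)=-5

((1, 1, 1); (0, 0, 1))


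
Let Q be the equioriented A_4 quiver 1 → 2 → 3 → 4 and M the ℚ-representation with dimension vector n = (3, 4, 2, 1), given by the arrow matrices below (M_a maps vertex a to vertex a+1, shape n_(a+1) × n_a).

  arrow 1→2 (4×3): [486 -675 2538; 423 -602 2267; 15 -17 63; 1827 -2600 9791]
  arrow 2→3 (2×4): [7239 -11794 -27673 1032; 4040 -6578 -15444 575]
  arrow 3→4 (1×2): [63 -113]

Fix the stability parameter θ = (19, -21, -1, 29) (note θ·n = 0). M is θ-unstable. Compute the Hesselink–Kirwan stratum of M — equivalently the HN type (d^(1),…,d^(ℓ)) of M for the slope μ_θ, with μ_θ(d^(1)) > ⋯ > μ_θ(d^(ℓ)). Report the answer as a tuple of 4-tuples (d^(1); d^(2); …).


Barcode: M ≅ I[1,1], I[1,2], I[1,3], I[2,2], I[2,4]. HN layers by μ_θ (4 steps, strictly decreasing):
  μ^(1)=29; μ^(2)=19; μ^(3)=-1; μ^(4)=-21

((0, 0, 0, 1); (1, 0, 0, 0); (2, 2, 2, 0); (0, 2, 0, 0))


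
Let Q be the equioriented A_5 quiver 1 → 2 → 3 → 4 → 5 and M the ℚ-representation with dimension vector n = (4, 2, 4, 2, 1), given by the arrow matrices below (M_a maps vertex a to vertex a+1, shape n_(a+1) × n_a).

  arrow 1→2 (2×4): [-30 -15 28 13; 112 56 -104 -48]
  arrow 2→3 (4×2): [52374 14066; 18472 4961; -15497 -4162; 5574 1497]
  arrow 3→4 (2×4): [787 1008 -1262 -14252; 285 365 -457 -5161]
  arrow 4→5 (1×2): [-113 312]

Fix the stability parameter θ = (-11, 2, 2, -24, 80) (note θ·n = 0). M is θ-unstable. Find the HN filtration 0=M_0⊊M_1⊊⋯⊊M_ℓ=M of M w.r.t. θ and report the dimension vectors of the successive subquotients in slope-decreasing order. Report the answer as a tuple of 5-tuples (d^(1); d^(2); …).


Via rank(M_{q-1}∘⋯∘M_p): M ≅ I[1,1]^2, I[1,4], I[1,5], I[3,3]^2.
μ_θ-semistable layers: μ^(1)=80; μ^(2)=2; μ^(3)=-20/3; μ^(4)=-11

((0, 0, 0, 0, 1); (0, 0, 2, 0, 0); (0, 2, 2, 2, 0); (4, 0, 0, 0, 0))
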